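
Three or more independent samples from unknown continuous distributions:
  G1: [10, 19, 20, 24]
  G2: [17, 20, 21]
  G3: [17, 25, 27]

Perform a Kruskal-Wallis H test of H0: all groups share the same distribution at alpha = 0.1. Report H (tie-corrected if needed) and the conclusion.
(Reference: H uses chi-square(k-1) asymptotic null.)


Step 1: Combine all N = 10 observations and assign midranks.
sorted (value, group, rank): (10,G1,1), (17,G2,2.5), (17,G3,2.5), (19,G1,4), (20,G1,5.5), (20,G2,5.5), (21,G2,7), (24,G1,8), (25,G3,9), (27,G3,10)
Step 2: Sum ranks within each group.
R_1 = 18.5 (n_1 = 4)
R_2 = 15 (n_2 = 3)
R_3 = 21.5 (n_3 = 3)
Step 3: H = 12/(N(N+1)) * sum(R_i^2/n_i) - 3(N+1)
     = 12/(10*11) * (18.5^2/4 + 15^2/3 + 21.5^2/3) - 3*11
     = 0.109091 * 314.646 - 33
     = 1.325000.
Step 4: Ties present; correction factor C = 1 - 12/(10^3 - 10) = 0.987879. Corrected H = 1.325000 / 0.987879 = 1.341258.
Step 5: Under H0, H ~ chi^2(2); p-value = 0.511387.
Step 6: alpha = 0.1. fail to reject H0.

H = 1.3413, df = 2, p = 0.511387, fail to reject H0.


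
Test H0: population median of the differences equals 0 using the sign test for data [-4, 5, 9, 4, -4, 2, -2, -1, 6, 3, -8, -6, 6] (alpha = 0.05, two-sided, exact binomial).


Step 1: Discard zero differences. Original n = 13; n_eff = number of nonzero differences = 13.
Nonzero differences (with sign): -4, +5, +9, +4, -4, +2, -2, -1, +6, +3, -8, -6, +6
Step 2: Count signs: positive = 7, negative = 6.
Step 3: Under H0: P(positive) = 0.5, so the number of positives S ~ Bin(13, 0.5).
Step 4: Two-sided exact p-value = sum of Bin(13,0.5) probabilities at or below the observed probability = 1.000000.
Step 5: alpha = 0.05. fail to reject H0.

n_eff = 13, pos = 7, neg = 6, p = 1.000000, fail to reject H0.


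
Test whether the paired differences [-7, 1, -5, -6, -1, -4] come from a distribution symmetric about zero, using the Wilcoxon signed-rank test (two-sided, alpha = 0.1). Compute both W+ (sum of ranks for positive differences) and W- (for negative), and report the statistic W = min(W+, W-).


Step 1: Drop any zero differences (none here) and take |d_i|.
|d| = [7, 1, 5, 6, 1, 4]
Step 2: Midrank |d_i| (ties get averaged ranks).
ranks: |7|->6, |1|->1.5, |5|->4, |6|->5, |1|->1.5, |4|->3
Step 3: Attach original signs; sum ranks with positive sign and with negative sign.
W+ = 1.5 = 1.5
W- = 6 + 4 + 5 + 1.5 + 3 = 19.5
(Check: W+ + W- = 21 should equal n(n+1)/2 = 21.)
Step 4: Test statistic W = min(W+, W-) = 1.5.
Step 5: Ties in |d|, so use the tie-corrected normal approximation.
        E[W] = n(n+1)/4 = 6*7/4 = 10.5.
        Tie groups: |d|=1 (t=2); sum(t^3 - t) = 6.
        Var[W] = n(n+1)(2n+1)/24 - sum(t^3-t)/48 = 546/24 - 6/48 = 22.625.
        z = (W - E[W]) / sqrt(Var[W]) = (1.5 - 10.5) / 4.7566 = -1.8921.
        Two-sided p = 2*Phi(z) = 0.058475.
Step 6: alpha = 0.1. reject H0.

W+ = 1.5, W- = 19.5, W = min = 1.5, p = 0.058475, reject H0.


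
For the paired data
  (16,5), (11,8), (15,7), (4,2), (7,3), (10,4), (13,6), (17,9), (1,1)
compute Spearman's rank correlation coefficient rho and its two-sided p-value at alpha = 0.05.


Step 1: Rank x and y separately (midranks; no ties here).
rank(x): 16->8, 11->5, 15->7, 4->2, 7->3, 10->4, 13->6, 17->9, 1->1
rank(y): 5->5, 8->8, 7->7, 2->2, 3->3, 4->4, 6->6, 9->9, 1->1
Step 2: d_i = R_x(i) - R_y(i); compute d_i^2.
  (8-5)^2=9, (5-8)^2=9, (7-7)^2=0, (2-2)^2=0, (3-3)^2=0, (4-4)^2=0, (6-6)^2=0, (9-9)^2=0, (1-1)^2=0
sum(d^2) = 18.
Step 3: rho = 1 - 6*18 / (9*(9^2 - 1)) = 1 - 108/720 = 0.850000.
Step 4: Under H0, t = rho * sqrt((n-2)/(1-rho^2)) = 4.2691 ~ t(7).
Step 5: Two-sided p-value from the t-distribution with 7 df = 0.003705.
Step 6: alpha = 0.05. reject H0.

rho = 0.8500, p = 0.003705, reject H0 at alpha = 0.05.


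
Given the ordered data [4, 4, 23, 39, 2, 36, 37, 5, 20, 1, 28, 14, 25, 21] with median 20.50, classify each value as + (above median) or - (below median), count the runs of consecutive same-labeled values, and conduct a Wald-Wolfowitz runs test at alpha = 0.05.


Step 1: Compute median = 20.50; label A = above, B = below.
Labels in order: BBAABAABBBABAA  (n_A = 7, n_B = 7)
Step 2: Count runs R = 8.
Step 3: Under H0 (random ordering), E[R] = 2*n_A*n_B/(n_A+n_B) + 1 = 2*7*7/14 + 1 = 8.0000.
        Var[R] = 2*n_A*n_B*(2*n_A*n_B - n_A - n_B) / ((n_A+n_B)^2 * (n_A+n_B-1)) = 8232/2548 = 3.2308.
        SD[R] = 1.7974.
Step 4: R = E[R], so z = 0 with no continuity correction.
Step 5: Two-sided p-value via normal approximation = 2*(1 - Phi(|z|)) = 1.000000.
Step 6: alpha = 0.05. fail to reject H0.

R = 8, z = 0.0000, p = 1.000000, fail to reject H0.


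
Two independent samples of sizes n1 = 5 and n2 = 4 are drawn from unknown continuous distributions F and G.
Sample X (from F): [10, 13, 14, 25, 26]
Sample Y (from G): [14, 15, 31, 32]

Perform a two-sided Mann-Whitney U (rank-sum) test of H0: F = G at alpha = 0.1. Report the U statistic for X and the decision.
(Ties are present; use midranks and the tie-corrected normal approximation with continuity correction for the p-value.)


Step 1: Combine and sort all 9 observations; assign midranks.
sorted (value, group): (10,X), (13,X), (14,X), (14,Y), (15,Y), (25,X), (26,X), (31,Y), (32,Y)
ranks: 10->1, 13->2, 14->3.5, 14->3.5, 15->5, 25->6, 26->7, 31->8, 32->9
Step 2: Rank sum for X: R1 = 1 + 2 + 3.5 + 6 + 7 = 19.5.
Step 3: U_X = R1 - n1(n1+1)/2 = 19.5 - 5*6/2 = 19.5 - 15 = 4.5.
       U_Y = n1*n2 - U_X = 20 - 4.5 = 15.5.
Step 4: Ties are present, so use the tie-corrected normal approximation (with continuity correction) for the p-value.
Step 5: p-value = 0.218742; compare to alpha = 0.1. fail to reject H0.

U_X = 4.5, p = 0.218742, fail to reject H0 at alpha = 0.1.


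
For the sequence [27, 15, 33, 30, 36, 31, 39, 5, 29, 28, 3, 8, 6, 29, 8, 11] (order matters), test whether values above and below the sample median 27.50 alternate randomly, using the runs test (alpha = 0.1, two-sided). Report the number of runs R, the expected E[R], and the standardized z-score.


Step 1: Compute median = 27.50; label A = above, B = below.
Labels in order: BBAAAAABAABBBABB  (n_A = 8, n_B = 8)
Step 2: Count runs R = 7.
Step 3: Under H0 (random ordering), E[R] = 2*n_A*n_B/(n_A+n_B) + 1 = 2*8*8/16 + 1 = 9.0000.
        Var[R] = 2*n_A*n_B*(2*n_A*n_B - n_A - n_B) / ((n_A+n_B)^2 * (n_A+n_B-1)) = 14336/3840 = 3.7333.
        SD[R] = 1.9322.
Step 4: Continuity-corrected z = (R + 0.5 - E[R]) / SD[R] = (7 + 0.5 - 9.0000) / 1.9322 = -0.7763.
Step 5: Two-sided p-value via normal approximation = 2*(1 - Phi(|z|)) = 0.437558.
Step 6: alpha = 0.1. fail to reject H0.

R = 7, z = -0.7763, p = 0.437558, fail to reject H0.


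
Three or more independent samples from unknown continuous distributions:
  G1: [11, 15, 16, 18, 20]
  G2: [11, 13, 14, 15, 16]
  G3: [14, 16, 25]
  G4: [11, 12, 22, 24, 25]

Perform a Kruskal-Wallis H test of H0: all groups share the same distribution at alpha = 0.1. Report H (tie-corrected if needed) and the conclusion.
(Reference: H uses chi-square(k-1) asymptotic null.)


Step 1: Combine all N = 18 observations and assign midranks.
sorted (value, group, rank): (11,G1,2), (11,G2,2), (11,G4,2), (12,G4,4), (13,G2,5), (14,G2,6.5), (14,G3,6.5), (15,G1,8.5), (15,G2,8.5), (16,G1,11), (16,G2,11), (16,G3,11), (18,G1,13), (20,G1,14), (22,G4,15), (24,G4,16), (25,G3,17.5), (25,G4,17.5)
Step 2: Sum ranks within each group.
R_1 = 48.5 (n_1 = 5)
R_2 = 33 (n_2 = 5)
R_3 = 35 (n_3 = 3)
R_4 = 54.5 (n_4 = 5)
Step 3: H = 12/(N(N+1)) * sum(R_i^2/n_i) - 3(N+1)
     = 12/(18*19) * (48.5^2/5 + 33^2/5 + 35^2/3 + 54.5^2/5) - 3*19
     = 0.035088 * 1690.63 - 57
     = 2.320468.
Step 4: Ties present; correction factor C = 1 - 66/(18^3 - 18) = 0.988648. Corrected H = 2.320468 / 0.988648 = 2.347112.
Step 5: Under H0, H ~ chi^2(3); p-value = 0.503556.
Step 6: alpha = 0.1. fail to reject H0.

H = 2.3471, df = 3, p = 0.503556, fail to reject H0.


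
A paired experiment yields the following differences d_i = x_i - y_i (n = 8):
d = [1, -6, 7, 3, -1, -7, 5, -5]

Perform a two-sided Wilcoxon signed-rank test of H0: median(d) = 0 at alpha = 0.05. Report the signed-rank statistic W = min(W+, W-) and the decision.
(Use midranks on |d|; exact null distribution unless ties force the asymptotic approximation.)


Step 1: Drop any zero differences (none here) and take |d_i|.
|d| = [1, 6, 7, 3, 1, 7, 5, 5]
Step 2: Midrank |d_i| (ties get averaged ranks).
ranks: |1|->1.5, |6|->6, |7|->7.5, |3|->3, |1|->1.5, |7|->7.5, |5|->4.5, |5|->4.5
Step 3: Attach original signs; sum ranks with positive sign and with negative sign.
W+ = 1.5 + 7.5 + 3 + 4.5 = 16.5
W- = 6 + 1.5 + 7.5 + 4.5 = 19.5
(Check: W+ + W- = 36 should equal n(n+1)/2 = 36.)
Step 4: Test statistic W = min(W+, W-) = 16.5.
Step 5: Ties in |d|, so use the tie-corrected normal approximation.
        E[W] = n(n+1)/4 = 8*9/4 = 18.
        Tie groups: |d|=1 (t=2), |d|=5 (t=2), |d|=7 (t=2); sum(t^3 - t) = 18.
        Var[W] = n(n+1)(2n+1)/24 - sum(t^3-t)/48 = 1224/24 - 18/48 = 50.625.
        z = (W - E[W]) / sqrt(Var[W]) = (16.5 - 18) / 7.1151 = -0.2108.
        Two-sided p = 2*Phi(z) = 0.833029.
Step 6: alpha = 0.05. fail to reject H0.

W+ = 16.5, W- = 19.5, W = min = 16.5, p = 0.833029, fail to reject H0.


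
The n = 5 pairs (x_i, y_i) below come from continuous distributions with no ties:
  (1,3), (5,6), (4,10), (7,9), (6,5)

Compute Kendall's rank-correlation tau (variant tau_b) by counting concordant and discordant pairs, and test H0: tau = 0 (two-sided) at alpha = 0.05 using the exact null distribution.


Step 1: Enumerate the 10 unordered pairs (i,j) with i<j and classify each by sign(x_j-x_i) * sign(y_j-y_i).
  (1,2):dx=+4,dy=+3->C; (1,3):dx=+3,dy=+7->C; (1,4):dx=+6,dy=+6->C; (1,5):dx=+5,dy=+2->C
  (2,3):dx=-1,dy=+4->D; (2,4):dx=+2,dy=+3->C; (2,5):dx=+1,dy=-1->D; (3,4):dx=+3,dy=-1->D
  (3,5):dx=+2,dy=-5->D; (4,5):dx=-1,dy=-4->C
Step 2: C = 6, D = 4, total pairs = 10.
Step 3: tau = (C - D)/(n(n-1)/2) = (6 - 4)/10 = 0.200000.
Step 4: Exact two-sided p-value (enumerate n! = 120 permutations of y under H0): p = 0.816667.
Step 5: alpha = 0.05. fail to reject H0.

tau_b = 0.2000 (C=6, D=4), p = 0.816667, fail to reject H0.


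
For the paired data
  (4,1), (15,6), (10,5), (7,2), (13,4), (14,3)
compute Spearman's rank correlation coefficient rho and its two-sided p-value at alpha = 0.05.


Step 1: Rank x and y separately (midranks; no ties here).
rank(x): 4->1, 15->6, 10->3, 7->2, 13->4, 14->5
rank(y): 1->1, 6->6, 5->5, 2->2, 4->4, 3->3
Step 2: d_i = R_x(i) - R_y(i); compute d_i^2.
  (1-1)^2=0, (6-6)^2=0, (3-5)^2=4, (2-2)^2=0, (4-4)^2=0, (5-3)^2=4
sum(d^2) = 8.
Step 3: rho = 1 - 6*8 / (6*(6^2 - 1)) = 1 - 48/210 = 0.771429.
Step 4: Under H0, t = rho * sqrt((n-2)/(1-rho^2)) = 2.4247 ~ t(4).
Step 5: Two-sided p-value from the t-distribution with 4 df = 0.072397.
Step 6: alpha = 0.05. fail to reject H0.

rho = 0.7714, p = 0.072397, fail to reject H0 at alpha = 0.05.


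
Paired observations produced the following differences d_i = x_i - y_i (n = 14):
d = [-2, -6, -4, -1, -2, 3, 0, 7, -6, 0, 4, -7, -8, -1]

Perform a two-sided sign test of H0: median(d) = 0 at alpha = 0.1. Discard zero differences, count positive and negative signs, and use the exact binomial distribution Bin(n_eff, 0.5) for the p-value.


Step 1: Discard zero differences. Original n = 14; n_eff = number of nonzero differences = 12.
Nonzero differences (with sign): -2, -6, -4, -1, -2, +3, +7, -6, +4, -7, -8, -1
Step 2: Count signs: positive = 3, negative = 9.
Step 3: Under H0: P(positive) = 0.5, so the number of positives S ~ Bin(12, 0.5).
Step 4: Two-sided exact p-value = sum of Bin(12,0.5) probabilities at or below the observed probability = 0.145996.
Step 5: alpha = 0.1. fail to reject H0.

n_eff = 12, pos = 3, neg = 9, p = 0.145996, fail to reject H0.


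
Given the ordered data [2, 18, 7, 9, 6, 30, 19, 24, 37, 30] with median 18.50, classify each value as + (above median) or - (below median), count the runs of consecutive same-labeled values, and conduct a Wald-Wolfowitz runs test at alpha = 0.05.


Step 1: Compute median = 18.50; label A = above, B = below.
Labels in order: BBBBBAAAAA  (n_A = 5, n_B = 5)
Step 2: Count runs R = 2.
Step 3: Under H0 (random ordering), E[R] = 2*n_A*n_B/(n_A+n_B) + 1 = 2*5*5/10 + 1 = 6.0000.
        Var[R] = 2*n_A*n_B*(2*n_A*n_B - n_A - n_B) / ((n_A+n_B)^2 * (n_A+n_B-1)) = 2000/900 = 2.2222.
        SD[R] = 1.4907.
Step 4: Continuity-corrected z = (R + 0.5 - E[R]) / SD[R] = (2 + 0.5 - 6.0000) / 1.4907 = -2.3479.
Step 5: Two-sided p-value via normal approximation = 2*(1 - Phi(|z|)) = 0.018881.
Step 6: alpha = 0.05. reject H0.

R = 2, z = -2.3479, p = 0.018881, reject H0.


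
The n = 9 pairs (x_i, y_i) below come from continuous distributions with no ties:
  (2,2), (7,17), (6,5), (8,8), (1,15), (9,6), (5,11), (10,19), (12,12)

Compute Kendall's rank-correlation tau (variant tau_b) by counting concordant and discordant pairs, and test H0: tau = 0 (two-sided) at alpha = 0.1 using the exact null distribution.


Step 1: Enumerate the 36 unordered pairs (i,j) with i<j and classify each by sign(x_j-x_i) * sign(y_j-y_i).
  (1,2):dx=+5,dy=+15->C; (1,3):dx=+4,dy=+3->C; (1,4):dx=+6,dy=+6->C; (1,5):dx=-1,dy=+13->D
  (1,6):dx=+7,dy=+4->C; (1,7):dx=+3,dy=+9->C; (1,8):dx=+8,dy=+17->C; (1,9):dx=+10,dy=+10->C
  (2,3):dx=-1,dy=-12->C; (2,4):dx=+1,dy=-9->D; (2,5):dx=-6,dy=-2->C; (2,6):dx=+2,dy=-11->D
  (2,7):dx=-2,dy=-6->C; (2,8):dx=+3,dy=+2->C; (2,9):dx=+5,dy=-5->D; (3,4):dx=+2,dy=+3->C
  (3,5):dx=-5,dy=+10->D; (3,6):dx=+3,dy=+1->C; (3,7):dx=-1,dy=+6->D; (3,8):dx=+4,dy=+14->C
  (3,9):dx=+6,dy=+7->C; (4,5):dx=-7,dy=+7->D; (4,6):dx=+1,dy=-2->D; (4,7):dx=-3,dy=+3->D
  (4,8):dx=+2,dy=+11->C; (4,9):dx=+4,dy=+4->C; (5,6):dx=+8,dy=-9->D; (5,7):dx=+4,dy=-4->D
  (5,8):dx=+9,dy=+4->C; (5,9):dx=+11,dy=-3->D; (6,7):dx=-4,dy=+5->D; (6,8):dx=+1,dy=+13->C
  (6,9):dx=+3,dy=+6->C; (7,8):dx=+5,dy=+8->C; (7,9):dx=+7,dy=+1->C; (8,9):dx=+2,dy=-7->D
Step 2: C = 22, D = 14, total pairs = 36.
Step 3: tau = (C - D)/(n(n-1)/2) = (22 - 14)/36 = 0.222222.
Step 4: Exact two-sided p-value (enumerate n! = 362880 permutations of y under H0): p = 0.476709.
Step 5: alpha = 0.1. fail to reject H0.

tau_b = 0.2222 (C=22, D=14), p = 0.476709, fail to reject H0.


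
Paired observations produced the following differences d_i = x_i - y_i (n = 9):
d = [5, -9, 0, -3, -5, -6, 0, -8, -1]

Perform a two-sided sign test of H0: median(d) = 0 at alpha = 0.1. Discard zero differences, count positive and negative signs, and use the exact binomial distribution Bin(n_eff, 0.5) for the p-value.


Step 1: Discard zero differences. Original n = 9; n_eff = number of nonzero differences = 7.
Nonzero differences (with sign): +5, -9, -3, -5, -6, -8, -1
Step 2: Count signs: positive = 1, negative = 6.
Step 3: Under H0: P(positive) = 0.5, so the number of positives S ~ Bin(7, 0.5).
Step 4: Two-sided exact p-value = sum of Bin(7,0.5) probabilities at or below the observed probability = 0.125000.
Step 5: alpha = 0.1. fail to reject H0.

n_eff = 7, pos = 1, neg = 6, p = 0.125000, fail to reject H0.


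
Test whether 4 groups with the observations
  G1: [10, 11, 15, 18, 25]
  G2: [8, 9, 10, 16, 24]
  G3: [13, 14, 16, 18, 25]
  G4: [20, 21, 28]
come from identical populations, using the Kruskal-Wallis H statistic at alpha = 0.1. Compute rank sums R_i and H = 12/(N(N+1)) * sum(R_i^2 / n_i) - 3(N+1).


Step 1: Combine all N = 18 observations and assign midranks.
sorted (value, group, rank): (8,G2,1), (9,G2,2), (10,G1,3.5), (10,G2,3.5), (11,G1,5), (13,G3,6), (14,G3,7), (15,G1,8), (16,G2,9.5), (16,G3,9.5), (18,G1,11.5), (18,G3,11.5), (20,G4,13), (21,G4,14), (24,G2,15), (25,G1,16.5), (25,G3,16.5), (28,G4,18)
Step 2: Sum ranks within each group.
R_1 = 44.5 (n_1 = 5)
R_2 = 31 (n_2 = 5)
R_3 = 50.5 (n_3 = 5)
R_4 = 45 (n_4 = 3)
Step 3: H = 12/(N(N+1)) * sum(R_i^2/n_i) - 3(N+1)
     = 12/(18*19) * (44.5^2/5 + 31^2/5 + 50.5^2/5 + 45^2/3) - 3*19
     = 0.035088 * 1773.3 - 57
     = 5.221053.
Step 4: Ties present; correction factor C = 1 - 24/(18^3 - 18) = 0.995872. Corrected H = 5.221053 / 0.995872 = 5.242694.
Step 5: Under H0, H ~ chi^2(3); p-value = 0.154864.
Step 6: alpha = 0.1. fail to reject H0.

H = 5.2427, df = 3, p = 0.154864, fail to reject H0.


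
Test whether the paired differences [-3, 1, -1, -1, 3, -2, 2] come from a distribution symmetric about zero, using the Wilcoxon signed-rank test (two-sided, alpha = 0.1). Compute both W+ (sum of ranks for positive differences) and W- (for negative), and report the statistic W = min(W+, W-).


Step 1: Drop any zero differences (none here) and take |d_i|.
|d| = [3, 1, 1, 1, 3, 2, 2]
Step 2: Midrank |d_i| (ties get averaged ranks).
ranks: |3|->6.5, |1|->2, |1|->2, |1|->2, |3|->6.5, |2|->4.5, |2|->4.5
Step 3: Attach original signs; sum ranks with positive sign and with negative sign.
W+ = 2 + 6.5 + 4.5 = 13
W- = 6.5 + 2 + 2 + 4.5 = 15
(Check: W+ + W- = 28 should equal n(n+1)/2 = 28.)
Step 4: Test statistic W = min(W+, W-) = 13.
Step 5: Ties in |d|, so use the tie-corrected normal approximation.
        E[W] = n(n+1)/4 = 7*8/4 = 14.
        Tie groups: |d|=1 (t=3), |d|=2 (t=2), |d|=3 (t=2); sum(t^3 - t) = 36.
        Var[W] = n(n+1)(2n+1)/24 - sum(t^3-t)/48 = 840/24 - 36/48 = 34.25.
        z = (W - E[W]) / sqrt(Var[W]) = (13 - 14) / 5.8523 = -0.1709.
        Two-sided p = 2*Phi(z) = 0.864325.
Step 6: alpha = 0.1. fail to reject H0.

W+ = 13, W- = 15, W = min = 13, p = 0.864325, fail to reject H0.


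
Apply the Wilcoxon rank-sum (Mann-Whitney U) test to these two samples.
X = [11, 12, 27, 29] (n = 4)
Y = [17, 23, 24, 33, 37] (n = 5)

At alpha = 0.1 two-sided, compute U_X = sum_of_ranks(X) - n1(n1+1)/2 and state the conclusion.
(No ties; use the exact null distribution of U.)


Step 1: Combine and sort all 9 observations; assign midranks.
sorted (value, group): (11,X), (12,X), (17,Y), (23,Y), (24,Y), (27,X), (29,X), (33,Y), (37,Y)
ranks: 11->1, 12->2, 17->3, 23->4, 24->5, 27->6, 29->7, 33->8, 37->9
Step 2: Rank sum for X: R1 = 1 + 2 + 6 + 7 = 16.
Step 3: U_X = R1 - n1(n1+1)/2 = 16 - 4*5/2 = 16 - 10 = 6.
       U_Y = n1*n2 - U_X = 20 - 6 = 14.
Step 4: No ties, so the exact null distribution of U (based on enumerating the C(9,4) = 126 equally likely rank assignments) gives the two-sided p-value.
Step 5: p-value = 0.412698; compare to alpha = 0.1. fail to reject H0.

U_X = 6, p = 0.412698, fail to reject H0 at alpha = 0.1.


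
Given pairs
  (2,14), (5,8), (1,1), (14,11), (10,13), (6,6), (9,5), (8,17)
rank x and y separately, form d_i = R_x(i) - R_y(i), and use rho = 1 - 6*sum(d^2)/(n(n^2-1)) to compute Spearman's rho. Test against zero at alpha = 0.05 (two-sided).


Step 1: Rank x and y separately (midranks; no ties here).
rank(x): 2->2, 5->3, 1->1, 14->8, 10->7, 6->4, 9->6, 8->5
rank(y): 14->7, 8->4, 1->1, 11->5, 13->6, 6->3, 5->2, 17->8
Step 2: d_i = R_x(i) - R_y(i); compute d_i^2.
  (2-7)^2=25, (3-4)^2=1, (1-1)^2=0, (8-5)^2=9, (7-6)^2=1, (4-3)^2=1, (6-2)^2=16, (5-8)^2=9
sum(d^2) = 62.
Step 3: rho = 1 - 6*62 / (8*(8^2 - 1)) = 1 - 372/504 = 0.261905.
Step 4: Under H0, t = rho * sqrt((n-2)/(1-rho^2)) = 0.6647 ~ t(6).
Step 5: Two-sided p-value from the t-distribution with 6 df = 0.530923.
Step 6: alpha = 0.05. fail to reject H0.

rho = 0.2619, p = 0.530923, fail to reject H0 at alpha = 0.05.


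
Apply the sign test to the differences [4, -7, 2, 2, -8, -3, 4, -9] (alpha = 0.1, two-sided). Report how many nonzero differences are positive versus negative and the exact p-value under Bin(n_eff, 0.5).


Step 1: Discard zero differences. Original n = 8; n_eff = number of nonzero differences = 8.
Nonzero differences (with sign): +4, -7, +2, +2, -8, -3, +4, -9
Step 2: Count signs: positive = 4, negative = 4.
Step 3: Under H0: P(positive) = 0.5, so the number of positives S ~ Bin(8, 0.5).
Step 4: Two-sided exact p-value = sum of Bin(8,0.5) probabilities at or below the observed probability = 1.000000.
Step 5: alpha = 0.1. fail to reject H0.

n_eff = 8, pos = 4, neg = 4, p = 1.000000, fail to reject H0.


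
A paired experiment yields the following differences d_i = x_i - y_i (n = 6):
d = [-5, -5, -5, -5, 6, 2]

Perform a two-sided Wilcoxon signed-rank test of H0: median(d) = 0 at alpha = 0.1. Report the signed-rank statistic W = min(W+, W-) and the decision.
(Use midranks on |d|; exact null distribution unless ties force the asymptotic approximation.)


Step 1: Drop any zero differences (none here) and take |d_i|.
|d| = [5, 5, 5, 5, 6, 2]
Step 2: Midrank |d_i| (ties get averaged ranks).
ranks: |5|->3.5, |5|->3.5, |5|->3.5, |5|->3.5, |6|->6, |2|->1
Step 3: Attach original signs; sum ranks with positive sign and with negative sign.
W+ = 6 + 1 = 7
W- = 3.5 + 3.5 + 3.5 + 3.5 = 14
(Check: W+ + W- = 21 should equal n(n+1)/2 = 21.)
Step 4: Test statistic W = min(W+, W-) = 7.
Step 5: Ties in |d|, so use the tie-corrected normal approximation.
        E[W] = n(n+1)/4 = 6*7/4 = 10.5.
        Tie groups: |d|=5 (t=4); sum(t^3 - t) = 60.
        Var[W] = n(n+1)(2n+1)/24 - sum(t^3-t)/48 = 546/24 - 60/48 = 21.5.
        z = (W - E[W]) / sqrt(Var[W]) = (7 - 10.5) / 4.6368 = -0.7548.
        Two-sided p = 2*Phi(z) = 0.450351.
Step 6: alpha = 0.1. fail to reject H0.

W+ = 7, W- = 14, W = min = 7, p = 0.450351, fail to reject H0.


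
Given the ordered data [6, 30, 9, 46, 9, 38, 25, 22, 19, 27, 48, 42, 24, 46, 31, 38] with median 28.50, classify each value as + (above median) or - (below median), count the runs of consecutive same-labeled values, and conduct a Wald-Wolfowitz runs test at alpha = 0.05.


Step 1: Compute median = 28.50; label A = above, B = below.
Labels in order: BABABABBBBAABAAA  (n_A = 8, n_B = 8)
Step 2: Count runs R = 10.
Step 3: Under H0 (random ordering), E[R] = 2*n_A*n_B/(n_A+n_B) + 1 = 2*8*8/16 + 1 = 9.0000.
        Var[R] = 2*n_A*n_B*(2*n_A*n_B - n_A - n_B) / ((n_A+n_B)^2 * (n_A+n_B-1)) = 14336/3840 = 3.7333.
        SD[R] = 1.9322.
Step 4: Continuity-corrected z = (R - 0.5 - E[R]) / SD[R] = (10 - 0.5 - 9.0000) / 1.9322 = 0.2588.
Step 5: Two-sided p-value via normal approximation = 2*(1 - Phi(|z|)) = 0.795809.
Step 6: alpha = 0.05. fail to reject H0.

R = 10, z = 0.2588, p = 0.795809, fail to reject H0.


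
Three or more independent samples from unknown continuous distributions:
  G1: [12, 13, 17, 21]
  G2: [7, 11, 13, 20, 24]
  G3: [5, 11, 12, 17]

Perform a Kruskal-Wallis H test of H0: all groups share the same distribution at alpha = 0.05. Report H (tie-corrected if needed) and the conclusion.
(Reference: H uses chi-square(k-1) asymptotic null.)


Step 1: Combine all N = 13 observations and assign midranks.
sorted (value, group, rank): (5,G3,1), (7,G2,2), (11,G2,3.5), (11,G3,3.5), (12,G1,5.5), (12,G3,5.5), (13,G1,7.5), (13,G2,7.5), (17,G1,9.5), (17,G3,9.5), (20,G2,11), (21,G1,12), (24,G2,13)
Step 2: Sum ranks within each group.
R_1 = 34.5 (n_1 = 4)
R_2 = 37 (n_2 = 5)
R_3 = 19.5 (n_3 = 4)
Step 3: H = 12/(N(N+1)) * sum(R_i^2/n_i) - 3(N+1)
     = 12/(13*14) * (34.5^2/4 + 37^2/5 + 19.5^2/4) - 3*14
     = 0.065934 * 666.425 - 42
     = 1.940110.
Step 4: Ties present; correction factor C = 1 - 24/(13^3 - 13) = 0.989011. Corrected H = 1.940110 / 0.989011 = 1.961667.
Step 5: Under H0, H ~ chi^2(2); p-value = 0.374998.
Step 6: alpha = 0.05. fail to reject H0.

H = 1.9617, df = 2, p = 0.374998, fail to reject H0.


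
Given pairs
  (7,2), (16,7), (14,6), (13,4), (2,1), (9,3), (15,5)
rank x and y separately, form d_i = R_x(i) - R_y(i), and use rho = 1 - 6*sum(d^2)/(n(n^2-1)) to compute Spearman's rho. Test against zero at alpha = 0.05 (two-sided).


Step 1: Rank x and y separately (midranks; no ties here).
rank(x): 7->2, 16->7, 14->5, 13->4, 2->1, 9->3, 15->6
rank(y): 2->2, 7->7, 6->6, 4->4, 1->1, 3->3, 5->5
Step 2: d_i = R_x(i) - R_y(i); compute d_i^2.
  (2-2)^2=0, (7-7)^2=0, (5-6)^2=1, (4-4)^2=0, (1-1)^2=0, (3-3)^2=0, (6-5)^2=1
sum(d^2) = 2.
Step 3: rho = 1 - 6*2 / (7*(7^2 - 1)) = 1 - 12/336 = 0.964286.
Step 4: Under H0, t = rho * sqrt((n-2)/(1-rho^2)) = 8.1408 ~ t(5).
Step 5: Two-sided p-value from the t-distribution with 5 df = 0.000454.
Step 6: alpha = 0.05. reject H0.

rho = 0.9643, p = 0.000454, reject H0 at alpha = 0.05.


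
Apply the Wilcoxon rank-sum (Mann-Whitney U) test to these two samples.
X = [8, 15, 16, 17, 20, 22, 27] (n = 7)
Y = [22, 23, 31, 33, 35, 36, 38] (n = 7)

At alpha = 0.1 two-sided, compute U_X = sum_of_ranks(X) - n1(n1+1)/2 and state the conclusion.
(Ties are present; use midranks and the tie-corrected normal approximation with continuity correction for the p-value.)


Step 1: Combine and sort all 14 observations; assign midranks.
sorted (value, group): (8,X), (15,X), (16,X), (17,X), (20,X), (22,X), (22,Y), (23,Y), (27,X), (31,Y), (33,Y), (35,Y), (36,Y), (38,Y)
ranks: 8->1, 15->2, 16->3, 17->4, 20->5, 22->6.5, 22->6.5, 23->8, 27->9, 31->10, 33->11, 35->12, 36->13, 38->14
Step 2: Rank sum for X: R1 = 1 + 2 + 3 + 4 + 5 + 6.5 + 9 = 30.5.
Step 3: U_X = R1 - n1(n1+1)/2 = 30.5 - 7*8/2 = 30.5 - 28 = 2.5.
       U_Y = n1*n2 - U_X = 49 - 2.5 = 46.5.
Step 4: Ties are present, so use the tie-corrected normal approximation (with continuity correction) for the p-value.
Step 5: p-value = 0.005956; compare to alpha = 0.1. reject H0.

U_X = 2.5, p = 0.005956, reject H0 at alpha = 0.1.


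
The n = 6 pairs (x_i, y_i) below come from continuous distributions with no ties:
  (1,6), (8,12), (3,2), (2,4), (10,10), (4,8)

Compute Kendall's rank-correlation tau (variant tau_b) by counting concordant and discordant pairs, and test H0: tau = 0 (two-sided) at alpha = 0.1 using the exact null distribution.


Step 1: Enumerate the 15 unordered pairs (i,j) with i<j and classify each by sign(x_j-x_i) * sign(y_j-y_i).
  (1,2):dx=+7,dy=+6->C; (1,3):dx=+2,dy=-4->D; (1,4):dx=+1,dy=-2->D; (1,5):dx=+9,dy=+4->C
  (1,6):dx=+3,dy=+2->C; (2,3):dx=-5,dy=-10->C; (2,4):dx=-6,dy=-8->C; (2,5):dx=+2,dy=-2->D
  (2,6):dx=-4,dy=-4->C; (3,4):dx=-1,dy=+2->D; (3,5):dx=+7,dy=+8->C; (3,6):dx=+1,dy=+6->C
  (4,5):dx=+8,dy=+6->C; (4,6):dx=+2,dy=+4->C; (5,6):dx=-6,dy=-2->C
Step 2: C = 11, D = 4, total pairs = 15.
Step 3: tau = (C - D)/(n(n-1)/2) = (11 - 4)/15 = 0.466667.
Step 4: Exact two-sided p-value (enumerate n! = 720 permutations of y under H0): p = 0.272222.
Step 5: alpha = 0.1. fail to reject H0.

tau_b = 0.4667 (C=11, D=4), p = 0.272222, fail to reject H0.


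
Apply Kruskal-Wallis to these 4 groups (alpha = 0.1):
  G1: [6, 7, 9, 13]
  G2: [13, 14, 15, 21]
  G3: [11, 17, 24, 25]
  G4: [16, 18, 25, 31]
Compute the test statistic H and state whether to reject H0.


Step 1: Combine all N = 16 observations and assign midranks.
sorted (value, group, rank): (6,G1,1), (7,G1,2), (9,G1,3), (11,G3,4), (13,G1,5.5), (13,G2,5.5), (14,G2,7), (15,G2,8), (16,G4,9), (17,G3,10), (18,G4,11), (21,G2,12), (24,G3,13), (25,G3,14.5), (25,G4,14.5), (31,G4,16)
Step 2: Sum ranks within each group.
R_1 = 11.5 (n_1 = 4)
R_2 = 32.5 (n_2 = 4)
R_3 = 41.5 (n_3 = 4)
R_4 = 50.5 (n_4 = 4)
Step 3: H = 12/(N(N+1)) * sum(R_i^2/n_i) - 3(N+1)
     = 12/(16*17) * (11.5^2/4 + 32.5^2/4 + 41.5^2/4 + 50.5^2/4) - 3*17
     = 0.044118 * 1365.25 - 51
     = 9.231618.
Step 4: Ties present; correction factor C = 1 - 12/(16^3 - 16) = 0.997059. Corrected H = 9.231618 / 0.997059 = 9.258850.
Step 5: Under H0, H ~ chi^2(3); p-value = 0.026040.
Step 6: alpha = 0.1. reject H0.

H = 9.2588, df = 3, p = 0.026040, reject H0.


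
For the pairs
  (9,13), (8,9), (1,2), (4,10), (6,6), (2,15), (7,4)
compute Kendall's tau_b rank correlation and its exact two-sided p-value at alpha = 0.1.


Step 1: Enumerate the 21 unordered pairs (i,j) with i<j and classify each by sign(x_j-x_i) * sign(y_j-y_i).
  (1,2):dx=-1,dy=-4->C; (1,3):dx=-8,dy=-11->C; (1,4):dx=-5,dy=-3->C; (1,5):dx=-3,dy=-7->C
  (1,6):dx=-7,dy=+2->D; (1,7):dx=-2,dy=-9->C; (2,3):dx=-7,dy=-7->C; (2,4):dx=-4,dy=+1->D
  (2,5):dx=-2,dy=-3->C; (2,6):dx=-6,dy=+6->D; (2,7):dx=-1,dy=-5->C; (3,4):dx=+3,dy=+8->C
  (3,5):dx=+5,dy=+4->C; (3,6):dx=+1,dy=+13->C; (3,7):dx=+6,dy=+2->C; (4,5):dx=+2,dy=-4->D
  (4,6):dx=-2,dy=+5->D; (4,7):dx=+3,dy=-6->D; (5,6):dx=-4,dy=+9->D; (5,7):dx=+1,dy=-2->D
  (6,7):dx=+5,dy=-11->D
Step 2: C = 12, D = 9, total pairs = 21.
Step 3: tau = (C - D)/(n(n-1)/2) = (12 - 9)/21 = 0.142857.
Step 4: Exact two-sided p-value (enumerate n! = 5040 permutations of y under H0): p = 0.772619.
Step 5: alpha = 0.1. fail to reject H0.

tau_b = 0.1429 (C=12, D=9), p = 0.772619, fail to reject H0.


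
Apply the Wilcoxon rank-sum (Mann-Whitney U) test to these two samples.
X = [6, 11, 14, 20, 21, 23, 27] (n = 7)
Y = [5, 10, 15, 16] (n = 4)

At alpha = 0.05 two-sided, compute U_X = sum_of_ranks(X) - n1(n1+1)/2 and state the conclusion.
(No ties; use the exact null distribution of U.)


Step 1: Combine and sort all 11 observations; assign midranks.
sorted (value, group): (5,Y), (6,X), (10,Y), (11,X), (14,X), (15,Y), (16,Y), (20,X), (21,X), (23,X), (27,X)
ranks: 5->1, 6->2, 10->3, 11->4, 14->5, 15->6, 16->7, 20->8, 21->9, 23->10, 27->11
Step 2: Rank sum for X: R1 = 2 + 4 + 5 + 8 + 9 + 10 + 11 = 49.
Step 3: U_X = R1 - n1(n1+1)/2 = 49 - 7*8/2 = 49 - 28 = 21.
       U_Y = n1*n2 - U_X = 28 - 21 = 7.
Step 4: No ties, so the exact null distribution of U (based on enumerating the C(11,7) = 330 equally likely rank assignments) gives the two-sided p-value.
Step 5: p-value = 0.230303; compare to alpha = 0.05. fail to reject H0.

U_X = 21, p = 0.230303, fail to reject H0 at alpha = 0.05.


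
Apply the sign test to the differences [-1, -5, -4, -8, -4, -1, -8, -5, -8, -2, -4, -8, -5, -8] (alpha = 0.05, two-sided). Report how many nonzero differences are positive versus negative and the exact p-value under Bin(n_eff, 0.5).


Step 1: Discard zero differences. Original n = 14; n_eff = number of nonzero differences = 14.
Nonzero differences (with sign): -1, -5, -4, -8, -4, -1, -8, -5, -8, -2, -4, -8, -5, -8
Step 2: Count signs: positive = 0, negative = 14.
Step 3: Under H0: P(positive) = 0.5, so the number of positives S ~ Bin(14, 0.5).
Step 4: Two-sided exact p-value = sum of Bin(14,0.5) probabilities at or below the observed probability = 0.000122.
Step 5: alpha = 0.05. reject H0.

n_eff = 14, pos = 0, neg = 14, p = 0.000122, reject H0.


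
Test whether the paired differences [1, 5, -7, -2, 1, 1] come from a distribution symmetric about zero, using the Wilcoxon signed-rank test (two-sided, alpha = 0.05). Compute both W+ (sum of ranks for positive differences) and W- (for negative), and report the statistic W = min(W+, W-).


Step 1: Drop any zero differences (none here) and take |d_i|.
|d| = [1, 5, 7, 2, 1, 1]
Step 2: Midrank |d_i| (ties get averaged ranks).
ranks: |1|->2, |5|->5, |7|->6, |2|->4, |1|->2, |1|->2
Step 3: Attach original signs; sum ranks with positive sign and with negative sign.
W+ = 2 + 5 + 2 + 2 = 11
W- = 6 + 4 = 10
(Check: W+ + W- = 21 should equal n(n+1)/2 = 21.)
Step 4: Test statistic W = min(W+, W-) = 10.
Step 5: Ties in |d|, so use the tie-corrected normal approximation.
        E[W] = n(n+1)/4 = 6*7/4 = 10.5.
        Tie groups: |d|=1 (t=3); sum(t^3 - t) = 24.
        Var[W] = n(n+1)(2n+1)/24 - sum(t^3-t)/48 = 546/24 - 24/48 = 22.25.
        z = (W - E[W]) / sqrt(Var[W]) = (10 - 10.5) / 4.7170 = -0.1060.
        Two-sided p = 2*Phi(z) = 0.915583.
Step 6: alpha = 0.05. fail to reject H0.

W+ = 11, W- = 10, W = min = 10, p = 0.915583, fail to reject H0.


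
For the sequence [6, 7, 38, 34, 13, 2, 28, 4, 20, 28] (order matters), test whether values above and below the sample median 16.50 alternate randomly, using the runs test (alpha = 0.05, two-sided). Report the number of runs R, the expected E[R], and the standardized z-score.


Step 1: Compute median = 16.50; label A = above, B = below.
Labels in order: BBAABBABAA  (n_A = 5, n_B = 5)
Step 2: Count runs R = 6.
Step 3: Under H0 (random ordering), E[R] = 2*n_A*n_B/(n_A+n_B) + 1 = 2*5*5/10 + 1 = 6.0000.
        Var[R] = 2*n_A*n_B*(2*n_A*n_B - n_A - n_B) / ((n_A+n_B)^2 * (n_A+n_B-1)) = 2000/900 = 2.2222.
        SD[R] = 1.4907.
Step 4: R = E[R], so z = 0 with no continuity correction.
Step 5: Two-sided p-value via normal approximation = 2*(1 - Phi(|z|)) = 1.000000.
Step 6: alpha = 0.05. fail to reject H0.

R = 6, z = 0.0000, p = 1.000000, fail to reject H0.


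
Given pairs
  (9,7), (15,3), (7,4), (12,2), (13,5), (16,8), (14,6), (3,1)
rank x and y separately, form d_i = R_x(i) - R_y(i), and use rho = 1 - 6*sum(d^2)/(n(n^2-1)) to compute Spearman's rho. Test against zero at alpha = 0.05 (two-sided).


Step 1: Rank x and y separately (midranks; no ties here).
rank(x): 9->3, 15->7, 7->2, 12->4, 13->5, 16->8, 14->6, 3->1
rank(y): 7->7, 3->3, 4->4, 2->2, 5->5, 8->8, 6->6, 1->1
Step 2: d_i = R_x(i) - R_y(i); compute d_i^2.
  (3-7)^2=16, (7-3)^2=16, (2-4)^2=4, (4-2)^2=4, (5-5)^2=0, (8-8)^2=0, (6-6)^2=0, (1-1)^2=0
sum(d^2) = 40.
Step 3: rho = 1 - 6*40 / (8*(8^2 - 1)) = 1 - 240/504 = 0.523810.
Step 4: Under H0, t = rho * sqrt((n-2)/(1-rho^2)) = 1.5062 ~ t(6).
Step 5: Two-sided p-value from the t-distribution with 6 df = 0.182721.
Step 6: alpha = 0.05. fail to reject H0.

rho = 0.5238, p = 0.182721, fail to reject H0 at alpha = 0.05.


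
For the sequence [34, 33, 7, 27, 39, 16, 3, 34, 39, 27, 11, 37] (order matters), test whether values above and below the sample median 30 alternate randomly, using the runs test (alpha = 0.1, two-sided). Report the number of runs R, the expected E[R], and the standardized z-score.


Step 1: Compute median = 30; label A = above, B = below.
Labels in order: AABBABBAABBA  (n_A = 6, n_B = 6)
Step 2: Count runs R = 7.
Step 3: Under H0 (random ordering), E[R] = 2*n_A*n_B/(n_A+n_B) + 1 = 2*6*6/12 + 1 = 7.0000.
        Var[R] = 2*n_A*n_B*(2*n_A*n_B - n_A - n_B) / ((n_A+n_B)^2 * (n_A+n_B-1)) = 4320/1584 = 2.7273.
        SD[R] = 1.6514.
Step 4: R = E[R], so z = 0 with no continuity correction.
Step 5: Two-sided p-value via normal approximation = 2*(1 - Phi(|z|)) = 1.000000.
Step 6: alpha = 0.1. fail to reject H0.

R = 7, z = 0.0000, p = 1.000000, fail to reject H0.


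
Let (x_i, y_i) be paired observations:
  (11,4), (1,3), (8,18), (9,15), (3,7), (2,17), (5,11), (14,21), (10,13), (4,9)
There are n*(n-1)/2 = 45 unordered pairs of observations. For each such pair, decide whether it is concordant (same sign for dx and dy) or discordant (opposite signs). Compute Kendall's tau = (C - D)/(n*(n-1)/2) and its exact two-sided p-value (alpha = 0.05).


Step 1: Enumerate the 45 unordered pairs (i,j) with i<j and classify each by sign(x_j-x_i) * sign(y_j-y_i).
  (1,2):dx=-10,dy=-1->C; (1,3):dx=-3,dy=+14->D; (1,4):dx=-2,dy=+11->D; (1,5):dx=-8,dy=+3->D
  (1,6):dx=-9,dy=+13->D; (1,7):dx=-6,dy=+7->D; (1,8):dx=+3,dy=+17->C; (1,9):dx=-1,dy=+9->D
  (1,10):dx=-7,dy=+5->D; (2,3):dx=+7,dy=+15->C; (2,4):dx=+8,dy=+12->C; (2,5):dx=+2,dy=+4->C
  (2,6):dx=+1,dy=+14->C; (2,7):dx=+4,dy=+8->C; (2,8):dx=+13,dy=+18->C; (2,9):dx=+9,dy=+10->C
  (2,10):dx=+3,dy=+6->C; (3,4):dx=+1,dy=-3->D; (3,5):dx=-5,dy=-11->C; (3,6):dx=-6,dy=-1->C
  (3,7):dx=-3,dy=-7->C; (3,8):dx=+6,dy=+3->C; (3,9):dx=+2,dy=-5->D; (3,10):dx=-4,dy=-9->C
  (4,5):dx=-6,dy=-8->C; (4,6):dx=-7,dy=+2->D; (4,7):dx=-4,dy=-4->C; (4,8):dx=+5,dy=+6->C
  (4,9):dx=+1,dy=-2->D; (4,10):dx=-5,dy=-6->C; (5,6):dx=-1,dy=+10->D; (5,7):dx=+2,dy=+4->C
  (5,8):dx=+11,dy=+14->C; (5,9):dx=+7,dy=+6->C; (5,10):dx=+1,dy=+2->C; (6,7):dx=+3,dy=-6->D
  (6,8):dx=+12,dy=+4->C; (6,9):dx=+8,dy=-4->D; (6,10):dx=+2,dy=-8->D; (7,8):dx=+9,dy=+10->C
  (7,9):dx=+5,dy=+2->C; (7,10):dx=-1,dy=-2->C; (8,9):dx=-4,dy=-8->C; (8,10):dx=-10,dy=-12->C
  (9,10):dx=-6,dy=-4->C
Step 2: C = 30, D = 15, total pairs = 45.
Step 3: tau = (C - D)/(n(n-1)/2) = (30 - 15)/45 = 0.333333.
Step 4: Exact two-sided p-value (enumerate n! = 3628800 permutations of y under H0): p = 0.216373.
Step 5: alpha = 0.05. fail to reject H0.

tau_b = 0.3333 (C=30, D=15), p = 0.216373, fail to reject H0.


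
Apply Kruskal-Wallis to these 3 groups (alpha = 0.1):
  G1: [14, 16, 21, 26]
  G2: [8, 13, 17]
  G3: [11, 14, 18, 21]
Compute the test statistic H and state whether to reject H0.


Step 1: Combine all N = 11 observations and assign midranks.
sorted (value, group, rank): (8,G2,1), (11,G3,2), (13,G2,3), (14,G1,4.5), (14,G3,4.5), (16,G1,6), (17,G2,7), (18,G3,8), (21,G1,9.5), (21,G3,9.5), (26,G1,11)
Step 2: Sum ranks within each group.
R_1 = 31 (n_1 = 4)
R_2 = 11 (n_2 = 3)
R_3 = 24 (n_3 = 4)
Step 3: H = 12/(N(N+1)) * sum(R_i^2/n_i) - 3(N+1)
     = 12/(11*12) * (31^2/4 + 11^2/3 + 24^2/4) - 3*12
     = 0.090909 * 424.583 - 36
     = 2.598485.
Step 4: Ties present; correction factor C = 1 - 12/(11^3 - 11) = 0.990909. Corrected H = 2.598485 / 0.990909 = 2.622324.
Step 5: Under H0, H ~ chi^2(2); p-value = 0.269507.
Step 6: alpha = 0.1. fail to reject H0.

H = 2.6223, df = 2, p = 0.269507, fail to reject H0.


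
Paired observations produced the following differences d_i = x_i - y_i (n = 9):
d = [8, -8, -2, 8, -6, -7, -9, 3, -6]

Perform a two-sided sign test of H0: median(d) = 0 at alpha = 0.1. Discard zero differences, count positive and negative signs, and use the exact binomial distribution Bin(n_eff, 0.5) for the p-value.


Step 1: Discard zero differences. Original n = 9; n_eff = number of nonzero differences = 9.
Nonzero differences (with sign): +8, -8, -2, +8, -6, -7, -9, +3, -6
Step 2: Count signs: positive = 3, negative = 6.
Step 3: Under H0: P(positive) = 0.5, so the number of positives S ~ Bin(9, 0.5).
Step 4: Two-sided exact p-value = sum of Bin(9,0.5) probabilities at or below the observed probability = 0.507812.
Step 5: alpha = 0.1. fail to reject H0.

n_eff = 9, pos = 3, neg = 6, p = 0.507812, fail to reject H0.


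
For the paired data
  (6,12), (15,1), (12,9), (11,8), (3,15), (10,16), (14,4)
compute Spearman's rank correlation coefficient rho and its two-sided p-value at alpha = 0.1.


Step 1: Rank x and y separately (midranks; no ties here).
rank(x): 6->2, 15->7, 12->5, 11->4, 3->1, 10->3, 14->6
rank(y): 12->5, 1->1, 9->4, 8->3, 15->6, 16->7, 4->2
Step 2: d_i = R_x(i) - R_y(i); compute d_i^2.
  (2-5)^2=9, (7-1)^2=36, (5-4)^2=1, (4-3)^2=1, (1-6)^2=25, (3-7)^2=16, (6-2)^2=16
sum(d^2) = 104.
Step 3: rho = 1 - 6*104 / (7*(7^2 - 1)) = 1 - 624/336 = -0.857143.
Step 4: Under H0, t = rho * sqrt((n-2)/(1-rho^2)) = -3.7210 ~ t(5).
Step 5: Two-sided p-value from the t-distribution with 5 df = 0.013697.
Step 6: alpha = 0.1. reject H0.

rho = -0.8571, p = 0.013697, reject H0 at alpha = 0.1.


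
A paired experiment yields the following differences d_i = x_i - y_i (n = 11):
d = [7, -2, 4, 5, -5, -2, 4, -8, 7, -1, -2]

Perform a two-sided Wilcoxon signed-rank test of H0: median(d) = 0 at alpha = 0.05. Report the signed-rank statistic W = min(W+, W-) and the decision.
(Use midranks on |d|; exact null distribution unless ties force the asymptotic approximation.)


Step 1: Drop any zero differences (none here) and take |d_i|.
|d| = [7, 2, 4, 5, 5, 2, 4, 8, 7, 1, 2]
Step 2: Midrank |d_i| (ties get averaged ranks).
ranks: |7|->9.5, |2|->3, |4|->5.5, |5|->7.5, |5|->7.5, |2|->3, |4|->5.5, |8|->11, |7|->9.5, |1|->1, |2|->3
Step 3: Attach original signs; sum ranks with positive sign and with negative sign.
W+ = 9.5 + 5.5 + 7.5 + 5.5 + 9.5 = 37.5
W- = 3 + 7.5 + 3 + 11 + 1 + 3 = 28.5
(Check: W+ + W- = 66 should equal n(n+1)/2 = 66.)
Step 4: Test statistic W = min(W+, W-) = 28.5.
Step 5: Ties in |d|, so use the tie-corrected normal approximation.
        E[W] = n(n+1)/4 = 11*12/4 = 33.
        Tie groups: |d|=2 (t=3), |d|=4 (t=2), |d|=5 (t=2), |d|=7 (t=2); sum(t^3 - t) = 42.
        Var[W] = n(n+1)(2n+1)/24 - sum(t^3-t)/48 = 3036/24 - 42/48 = 125.625.
        z = (W - E[W]) / sqrt(Var[W]) = (28.5 - 33) / 11.2083 = -0.4015.
        Two-sided p = 2*Phi(z) = 0.688060.
Step 6: alpha = 0.05. fail to reject H0.

W+ = 37.5, W- = 28.5, W = min = 28.5, p = 0.688060, fail to reject H0.


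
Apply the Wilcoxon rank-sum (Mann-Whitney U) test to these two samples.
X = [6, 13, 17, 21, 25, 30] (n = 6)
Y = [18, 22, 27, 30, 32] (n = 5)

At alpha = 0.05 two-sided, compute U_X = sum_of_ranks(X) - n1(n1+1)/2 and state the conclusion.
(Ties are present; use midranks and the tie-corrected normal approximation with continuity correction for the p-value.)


Step 1: Combine and sort all 11 observations; assign midranks.
sorted (value, group): (6,X), (13,X), (17,X), (18,Y), (21,X), (22,Y), (25,X), (27,Y), (30,X), (30,Y), (32,Y)
ranks: 6->1, 13->2, 17->3, 18->4, 21->5, 22->6, 25->7, 27->8, 30->9.5, 30->9.5, 32->11
Step 2: Rank sum for X: R1 = 1 + 2 + 3 + 5 + 7 + 9.5 = 27.5.
Step 3: U_X = R1 - n1(n1+1)/2 = 27.5 - 6*7/2 = 27.5 - 21 = 6.5.
       U_Y = n1*n2 - U_X = 30 - 6.5 = 23.5.
Step 4: Ties are present, so use the tie-corrected normal approximation (with continuity correction) for the p-value.
Step 5: p-value = 0.143215; compare to alpha = 0.05. fail to reject H0.

U_X = 6.5, p = 0.143215, fail to reject H0 at alpha = 0.05.
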